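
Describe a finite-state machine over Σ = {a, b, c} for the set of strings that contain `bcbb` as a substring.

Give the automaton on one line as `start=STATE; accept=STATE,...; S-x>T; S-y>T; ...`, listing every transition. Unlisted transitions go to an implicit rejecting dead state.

States q0..q3 record the length of the longest prefix of `bcbb` that matches the current input suffix. Reaching q4 means `bcbb` has been seen, and we stay there forever. Accept from q4.
With 5 states:
        a   b   c  
>  q0   q0  q1  q0 
   q1   q0  q1  q2 
   q2   q0  q3  q0 
   q3   q0  q4  q2 
 * q4   q4  q4  q4 
(> = start, * = accepting)

start=q0; accept=q4; q0-a>q0; q0-b>q1; q0-c>q0; q1-a>q0; q1-b>q1; q1-c>q2; q2-a>q0; q2-b>q3; q2-c>q0; q3-a>q0; q3-b>q4; q3-c>q2; q4-a>q4; q4-b>q4; q4-c>q4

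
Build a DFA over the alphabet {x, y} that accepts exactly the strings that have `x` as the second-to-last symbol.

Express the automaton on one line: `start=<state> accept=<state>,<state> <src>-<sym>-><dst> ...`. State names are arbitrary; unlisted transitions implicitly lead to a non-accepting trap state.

start=q0 accept=q3,q4 q0-x->q1 q0-y->q2 q1-x->q3 q1-y->q4 q2-x->q5 q2-y->q6 q3-x->q3 q3-y->q4 q4-x->q5 q4-y->q6 q5-x->q3 q5-y->q4 q6-x->q5 q6-y->q6

A DFA must remember the last 2 symbols (since which symbol is second-to-last isn't known until the input ends). Use one state per possible window of the last ≤2 symbols; accept from those whose window starts with `x`.
A 7-state machine:
        x   y  
>  q0   q1  q2 
   q1   q3  q4 
   q2   q5  q6 
 * q3   q3  q4 
 * q4   q5  q6 
   q5   q3  q4 
   q6   q5  q6 
(> = start, * = accepting)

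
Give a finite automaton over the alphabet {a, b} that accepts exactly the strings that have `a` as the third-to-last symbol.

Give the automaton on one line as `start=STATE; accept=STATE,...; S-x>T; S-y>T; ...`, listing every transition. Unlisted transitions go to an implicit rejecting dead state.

start=S0; accept=S7,S8,S9,S10; S0-a>S1; S0-b>S2; S1-a>S3; S1-b>S4; S2-a>S5; S2-b>S6; S3-a>S7; S3-b>S8; S4-a>S9; S4-b>S10; S5-a>S11; S5-b>S12; S6-a>S13; S6-b>S14; S7-a>S7; S7-b>S8; S8-a>S9; S8-b>S10; S9-a>S11; S9-b>S12; S10-a>S13; S10-b>S14; S11-a>S7; S11-b>S8; S12-a>S9; S12-b>S10; S13-a>S11; S13-b>S12; S14-a>S13; S14-b>S14

Because acceptance depends on a position counted from the end, the machine has to buffer the most recent 3 symbols. Make each state the string of the last up-to-3 symbols read; on input `x` shift the window left and append `x`. Accept when the buffered window has length 3 and begins with `a`.
          a    b  
>  S0     S1   S2 
   S1     S3   S4 
   S2     S5   S6 
   S3     S7   S8 
   S4     S9  S10 
   S5    S11  S12 
   S6    S13  S14 
 * S7     S7   S8 
 * S8     S9  S10 
 * S9    S11  S12 
 * S10   S13  S14 
   S11    S7   S8 
   S12    S9  S10 
   S13   S11  S12 
   S14   S13  S14 
(> = start, * = accepting)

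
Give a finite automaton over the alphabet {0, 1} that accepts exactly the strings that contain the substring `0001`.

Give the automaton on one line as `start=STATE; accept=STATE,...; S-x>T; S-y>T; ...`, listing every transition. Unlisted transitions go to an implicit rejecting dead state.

start=A; accept=E; A-0>B; A-1>A; B-0>C; B-1>A; C-0>D; C-1>A; D-0>D; D-1>E; E-0>E; E-1>E

States A..D record the length of the longest prefix of `0001` that matches the current input suffix. Reaching E means `0001` has been seen, and we stay there forever. Accept from E.
       0  1 
>  A   B  A 
   B   C  A 
   C   D  A 
   D   D  E 
 * E   E  E 
(> = start, * = accepting)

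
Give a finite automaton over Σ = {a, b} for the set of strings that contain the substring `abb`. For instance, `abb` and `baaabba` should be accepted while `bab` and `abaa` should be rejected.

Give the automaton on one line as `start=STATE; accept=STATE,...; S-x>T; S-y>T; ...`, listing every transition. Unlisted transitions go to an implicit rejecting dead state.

start=S0; accept=S3; S0-a>S1; S0-b>S0; S1-a>S1; S1-b>S2; S2-a>S1; S2-b>S3; S3-a>S3; S3-b>S3

Track how much of `abb` has been matched so far: state S0 is no progress, S3 is the absorbing accept state reached once `abb` has occurred. Intermediate states record partial matches; on a mismatch, fall back to the longest reusable overlap.
        a   b  
>  S0   S1  S0 
   S1   S1  S2 
   S2   S1  S3 
 * S3   S3  S3 
(> = start, * = accepting)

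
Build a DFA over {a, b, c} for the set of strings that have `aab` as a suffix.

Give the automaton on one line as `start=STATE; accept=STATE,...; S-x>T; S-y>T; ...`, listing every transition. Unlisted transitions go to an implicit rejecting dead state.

Remember how much of `aab` the current input suffix matches. State S0 means no match yet; S1 means the last symbol is `a`; S2 means the last 2 symbols are `aa`; S3 means the last 3 symbols are `aab`. Only S3 accepts. On a mismatch, fall back to the longest proper suffix that is still a prefix of `aab`.
        a   b   c  
>  S0   S1  S0  S0 
   S1   S2  S0  S0 
   S2   S2  S3  S0 
 * S3   S1  S0  S0 
(> = start, * = accepting)

start=S0; accept=S3; S0-a>S1; S0-b>S0; S0-c>S0; S1-a>S2; S1-b>S0; S1-c>S0; S2-a>S2; S2-b>S3; S2-c>S0; S3-a>S1; S3-b>S0; S3-c>S0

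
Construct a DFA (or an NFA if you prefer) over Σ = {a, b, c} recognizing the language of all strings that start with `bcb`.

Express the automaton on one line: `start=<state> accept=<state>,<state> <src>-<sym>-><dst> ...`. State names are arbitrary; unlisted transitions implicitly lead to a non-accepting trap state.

Check the first 3 symbols one by one: S0 through S2 record how many have matched `bcb` so far; any wrong symbol goes to the dead state S4. After all 3 match we enter the accepting sink S3.
With 5 states:
        a   b   c  
>  S0   S4  S1  S4 
   S1   S4  S4  S2 
   S2   S4  S3  S4 
 * S3   S3  S3  S3 
   S4   S4  S4  S4 
(> = start, * = accepting)

start=S0 accept=S3 S0-a->S4 S0-b->S1 S0-c->S4 S1-a->S4 S1-b->S4 S1-c->S2 S2-a->S4 S2-b->S3 S2-c->S4 S3-a->S3 S3-b->S3 S3-c->S3 S4-a->S4 S4-b->S4 S4-c->S4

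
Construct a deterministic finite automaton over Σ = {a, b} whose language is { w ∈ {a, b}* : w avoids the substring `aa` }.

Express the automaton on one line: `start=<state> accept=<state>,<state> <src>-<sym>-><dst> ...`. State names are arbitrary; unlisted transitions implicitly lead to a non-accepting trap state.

start=q0 accept=q0,q1 q0-a->q1 q0-b->q0 q1-a->q2 q1-b->q0 q2-a->q2 q2-b->q2

This is the complement of 'contains `aa`'. Use the same substring-matching states — q0 through q2 holding how much of `aa` has just been matched — but flip the accepting set: everything except the trap q2 accepts.
A 3-state machine:
        a   b  
>* q0   q1  q0 
 * q1   q2  q0 
   q2   q2  q2 
(> = start, * = accepting)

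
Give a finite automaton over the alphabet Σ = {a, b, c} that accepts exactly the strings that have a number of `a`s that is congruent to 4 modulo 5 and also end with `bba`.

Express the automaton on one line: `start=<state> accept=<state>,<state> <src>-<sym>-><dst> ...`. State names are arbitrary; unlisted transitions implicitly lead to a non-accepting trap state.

start=q0 accept=q18 q0-a->q1 q0-b->q2 q0-c->q0 q1-a->q3 q1-b->q4 q1-c->q1 q2-a->q1 q2-b->q5 q2-c->q0 q3-a->q6 q3-b->q7 q3-c->q3 q4-a->q3 q4-b->q8 q4-c->q1 q5-a->q9 q5-b->q5 q5-c->q0 q6-a->q10 q6-b->q11 q6-c->q6 q7-a->q6 q7-b->q12 q7-c->q3 q8-a->q13 q8-b->q8 q8-c->q1 q9-a->q3 q9-b->q4 q9-c->q1 q10-a->q0 q10-b->q14 q10-c->q10 q11-a->q10 q11-b->q15 q11-c->q6 q12-a->q16 q12-b->q12 q12-c->q3 q13-a->q6 q13-b->q7 q13-c->q3 q14-a->q0 q14-b->q17 q14-c->q10 q15-a->q18 q15-b->q15 q15-c->q6 q16-a->q10 q16-b->q11 q16-c->q6 q17-a->q19 q17-b->q17 q17-c->q10 q18-a->q0 q18-b->q14 q18-c->q10 q19-a->q1 q19-b->q2 q19-c->q0

Handle the two conditions separately and then intersect. The first has 5 states tracking the count of `a`s modulo 5; the second has 4 states tracking how much of the suffix `bba` has currently been matched. A product state is a pair (one from each), accepting exactly when both do.
With 20 states:
          a    b    c  
>  q0     q1   q2   q0 
   q1     q3   q4   q1 
   q2     q1   q5   q0 
   q3     q6   q7   q3 
   q4     q3   q8   q1 
   q5     q9   q5   q0 
   q6    q10  q11   q6 
   q7     q6  q12   q3 
   q8    q13   q8   q1 
   q9     q3   q4   q1 
   q10    q0  q14  q10 
   q11   q10  q15   q6 
   q12   q16  q12   q3 
   q13    q6   q7   q3 
   q14    q0  q17  q10 
   q15   q18  q15   q6 
   q16   q10  q11   q6 
   q17   q19  q17  q10 
 * q18    q0  q14  q10 
   q19    q1   q2   q0 
(> = start, * = accepting)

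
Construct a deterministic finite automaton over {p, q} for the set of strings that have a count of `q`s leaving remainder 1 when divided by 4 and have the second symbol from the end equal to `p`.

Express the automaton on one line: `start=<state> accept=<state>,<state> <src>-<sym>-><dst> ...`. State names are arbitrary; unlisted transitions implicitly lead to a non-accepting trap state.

Handle the two conditions separately and then intersect. The first has 4 states tracking the count of `q`s modulo 4; the second has 7 states tracking the last 2 symbols read. A product state is a pair (one from each), accepting exactly when both do.
A 19-state machine:
       p  q 
>  A   B  C 
   B   D  E 
   C   F  G 
   D   D  E 
 * E   F  G 
   F   H  I 
   G   J  K 
 * H   H  I 
   I   J  K 
   J   L  M 
   K   N  O 
   L   L  M 
   M   N  O 
   N   P  Q 
   O   R  S 
   P   P  Q 
   Q   R  S 
   R   D  E 
   S   F  G 
(> = start, * = accepting)

start=A accept=E,H A-p->B A-q->C B-p->D B-q->E C-p->F C-q->G D-p->D D-q->E E-p->F E-q->G F-p->H F-q->I G-p->J G-q->K H-p->H H-q->I I-p->J I-q->K J-p->L J-q->M K-p->N K-q->O L-p->L L-q->M M-p->N M-q->O N-p->P N-q->Q O-p->R O-q->S P-p->P P-q->Q Q-p->R Q-q->S R-p->D R-q->E S-p->F S-q->G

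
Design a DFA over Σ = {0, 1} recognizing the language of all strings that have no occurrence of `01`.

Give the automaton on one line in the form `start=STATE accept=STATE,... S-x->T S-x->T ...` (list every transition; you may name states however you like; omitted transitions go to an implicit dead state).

Track partial matches of the forbidden pattern `01`. State q2 is a dead state reached once `01` has occurred; every other state accepts. q0 means no part of `01` is currently matched.
A 3-state machine:
        0   1  
>* q0   q1  q0 
 * q1   q1  q2 
   q2   q2  q2 
(> = start, * = accepting)

start=q0 accept=q0,q1 q0-0->q1 q0-1->q0 q1-0->q1 q1-1->q2 q2-0->q2 q2-1->q2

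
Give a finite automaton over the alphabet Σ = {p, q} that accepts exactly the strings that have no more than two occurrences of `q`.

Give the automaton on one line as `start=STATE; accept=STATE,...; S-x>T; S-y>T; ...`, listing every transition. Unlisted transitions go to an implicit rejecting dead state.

start=S0; accept=S0,S1,S2; S0-p>S0; S0-q>S1; S1-p>S1; S1-q>S2; S2-p>S2; S2-q>S3; S3-p>S3; S3-q>S3

Count `q`s, saturating at 3: states S0 through S2 mean 0 through 2 `q`s seen; S3 means more than 2. Each `q` increments (capped at S3); other symbols loop. Accept from {S0, S1, S2}.
        p   q  
>* S0   S0  S1 
 * S1   S1  S2 
 * S2   S2  S3 
   S3   S3  S3 
(> = start, * = accepting)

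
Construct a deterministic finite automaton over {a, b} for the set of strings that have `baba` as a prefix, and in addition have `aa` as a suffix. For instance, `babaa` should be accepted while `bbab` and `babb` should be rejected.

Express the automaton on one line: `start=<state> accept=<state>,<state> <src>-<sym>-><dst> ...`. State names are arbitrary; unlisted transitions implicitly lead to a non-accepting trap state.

Run two small machines in parallel and take their product. One (6 states) tracks whether the input so far still matches the prefix `baba`; the other (3 states) tracks how much of the suffix `aa` has currently been matched. Each combined state is a pair, one component from each; accept when both components accept.
With 10 states:
        a   b  
>  S0   S1  S2 
   S1   S3  S4 
   S2   S5  S4 
   S3   S3  S4 
   S4   S1  S4 
   S5   S3  S6 
   S6   S7  S4 
   S7   S8  S9 
 * S8   S8  S9 
   S9   S7  S9 
(> = start, * = accepting)

start=S0 accept=S8 S0-a->S1 S0-b->S2 S1-a->S3 S1-b->S4 S2-a->S5 S2-b->S4 S3-a->S3 S3-b->S4 S4-a->S1 S4-b->S4 S5-a->S3 S5-b->S6 S6-a->S7 S6-b->S4 S7-a->S8 S7-b->S9 S8-a->S8 S8-b->S9 S9-a->S7 S9-b->S9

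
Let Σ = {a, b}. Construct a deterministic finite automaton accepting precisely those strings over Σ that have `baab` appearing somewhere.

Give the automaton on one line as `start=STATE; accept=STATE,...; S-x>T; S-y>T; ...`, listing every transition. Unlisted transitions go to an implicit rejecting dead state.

States S0..S3 record the length of the longest prefix of `baab` that matches the current input suffix. Reaching S4 means `baab` has been seen, and we stay there forever. Accept from S4.
        a   b  
>  S0   S0  S1 
   S1   S2  S1 
   S2   S3  S1 
   S3   S0  S4 
 * S4   S4  S4 
(> = start, * = accepting)

start=S0; accept=S4; S0-a>S0; S0-b>S1; S1-a>S2; S1-b>S1; S2-a>S3; S2-b>S1; S3-a>S0; S3-b>S4; S4-a>S4; S4-b>S4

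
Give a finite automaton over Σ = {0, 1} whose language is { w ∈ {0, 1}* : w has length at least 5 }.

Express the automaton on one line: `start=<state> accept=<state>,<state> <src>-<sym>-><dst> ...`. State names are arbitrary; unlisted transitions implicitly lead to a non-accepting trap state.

Count input length up to 6: every symbol moves from s0 toward s6, which means 'more than 5' and absorbs. Accept from {s5, s6}.
A 7-state machine:
        0   1  
>  s0   s1  s1 
   s1   s2  s2 
   s2   s3  s3 
   s3   s4  s4 
   s4   s5  s5 
 * s5   s6  s6 
 * s6   s6  s6 
(> = start, * = accepting)

start=s0 accept=s5,s6 s0-0->s1 s0-1->s1 s1-0->s2 s1-1->s2 s2-0->s3 s2-1->s3 s3-0->s4 s3-1->s4 s4-0->s5 s4-1->s5 s5-0->s6 s5-1->s6 s6-0->s6 s6-1->s6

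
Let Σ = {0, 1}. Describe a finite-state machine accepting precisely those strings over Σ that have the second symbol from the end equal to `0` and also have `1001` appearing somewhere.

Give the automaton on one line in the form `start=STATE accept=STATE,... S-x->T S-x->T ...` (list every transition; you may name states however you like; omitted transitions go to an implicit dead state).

Handle the two conditions separately and then intersect. The first has 7 states tracking the last 2 symbols read; the second has 5 states tracking whether and how much of `1001` has been seen. A product state is a pair (one from each), accepting exactly when both do. Minimizing collapses redundant product states.
An 8-state machine:
        0   1  
>  q0   q0  q1 
   q1   q2  q1 
   q2   q3  q1 
   q3   q0  q4 
 * q4   q5  q6 
   q5   q7  q4 
   q6   q5  q6 
 * q7   q7  q4 
(> = start, * = accepting)

start=q0 accept=q4,q7 q0-0->q0 q0-1->q1 q1-0->q2 q1-1->q1 q2-0->q3 q2-1->q1 q3-0->q0 q3-1->q4 q4-0->q5 q4-1->q6 q5-0->q7 q5-1->q4 q6-0->q5 q6-1->q6 q7-0->q7 q7-1->q4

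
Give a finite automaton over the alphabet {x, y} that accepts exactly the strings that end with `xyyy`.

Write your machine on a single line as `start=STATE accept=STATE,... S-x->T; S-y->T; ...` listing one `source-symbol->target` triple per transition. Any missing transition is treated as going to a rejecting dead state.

start=s0; accept=s4; s0-x->s1; s0-y->s0; s1-x->s1; s1-y->s2; s2-x->s1; s2-y->s3; s3-x->s1; s3-y->s4; s4-x->s1; s4-y->s0

Let each state record the length of the longest suffix of the input read so far that is also a prefix of `xyyy`. s1 means the last symbol is `x`; s2 means the last 2 symbols are `xy`; s3 means the last 3 symbols are `xyy`; s4 means the last 4 symbols are `xyyy`. Accept only at s4, where the string currently ends in `xyyy`.
A 5-state machine:
        x   y  
>  s0   s1  s0 
   s1   s1  s2 
   s2   s1  s3 
   s3   s1  s4 
 * s4   s1  s0 
(> = start, * = accepting)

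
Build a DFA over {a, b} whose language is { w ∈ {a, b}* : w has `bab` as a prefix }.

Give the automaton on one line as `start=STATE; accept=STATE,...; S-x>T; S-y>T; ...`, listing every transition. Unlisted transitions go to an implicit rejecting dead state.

start=q0; accept=q3; q0-a>q4; q0-b>q1; q1-a>q2; q1-b>q4; q2-a>q4; q2-b>q3; q3-a>q3; q3-b>q3; q4-a>q4; q4-b>q4

Check the first 3 symbols one by one: q0 through q2 record how many have matched `bab` so far; any wrong symbol goes to the dead state q4. After all 3 match we enter the accepting sink q3.
        a   b  
>  q0   q4  q1 
   q1   q2  q4 
   q2   q4  q3 
 * q3   q3  q3 
   q4   q4  q4 
(> = start, * = accepting)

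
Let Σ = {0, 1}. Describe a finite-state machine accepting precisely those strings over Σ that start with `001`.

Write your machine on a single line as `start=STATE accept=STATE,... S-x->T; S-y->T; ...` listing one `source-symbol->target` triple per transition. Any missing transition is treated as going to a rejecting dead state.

start=q0; accept=q3; q0-0->q1; q0-1->q4; q1-0->q2; q1-1->q4; q2-0->q4; q2-1->q3; q3-0->q3; q3-1->q3; q4-0->q4; q4-1->q4

Check the first 3 symbols one by one: q0 through q2 record how many have matched `001` so far; any wrong symbol goes to the dead state q4. After all 3 match we enter the accepting sink q3.
With 5 states:
        0   1  
>  q0   q1  q4 
   q1   q2  q4 
   q2   q4  q3 
 * q3   q3  q3 
   q4   q4  q4 
(> = start, * = accepting)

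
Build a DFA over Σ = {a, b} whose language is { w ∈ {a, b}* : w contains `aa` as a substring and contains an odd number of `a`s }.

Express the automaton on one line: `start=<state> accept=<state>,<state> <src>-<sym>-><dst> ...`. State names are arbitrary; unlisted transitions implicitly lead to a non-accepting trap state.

Build one automaton per condition and run them in lockstep. One (3 states) tracks whether and how much of `aa` has been seen; the other (2 states) tracks the count of `a`s modulo 2. Each combined state is a pair, one component from each; accept when both components accept.
6 states suffice.
        a   b  
>  s0   s1  s0 
   s1   s2  s3 
   s2   s4  s2 
   s3   s5  s3 
 * s4   s2  s4 
   s5   s4  s0 
(> = start, * = accepting)

start=s0 accept=s4 s0-a->s1 s0-b->s0 s1-a->s2 s1-b->s3 s2-a->s4 s2-b->s2 s3-a->s5 s3-b->s3 s4-a->s2 s4-b->s4 s5-a->s4 s5-b->s0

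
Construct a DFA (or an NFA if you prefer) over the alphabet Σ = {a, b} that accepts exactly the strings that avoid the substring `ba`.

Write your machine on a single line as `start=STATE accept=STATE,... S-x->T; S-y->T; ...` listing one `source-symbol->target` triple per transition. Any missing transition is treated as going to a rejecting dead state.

start=s0; accept=s0,s1; s0-a->s0; s0-b->s1; s1-a->s2; s1-b->s1; s2-a->s2; s2-b->s2

Track partial matches of the forbidden pattern `ba`. State s2 is a dead state reached once `ba` has occurred; every other state accepts. s0 means no part of `ba` is currently matched.
A 3-state machine:
        a   b  
>* s0   s0  s1 
 * s1   s2  s1 
   s2   s2  s2 
(> = start, * = accepting)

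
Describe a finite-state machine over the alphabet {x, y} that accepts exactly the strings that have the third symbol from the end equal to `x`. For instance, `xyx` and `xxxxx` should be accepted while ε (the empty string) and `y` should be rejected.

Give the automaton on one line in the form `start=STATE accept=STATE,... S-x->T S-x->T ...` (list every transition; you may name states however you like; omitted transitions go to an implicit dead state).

start=s0 accept=s7,s8,s9,s10 s0-x->s1 s0-y->s2 s1-x->s3 s1-y->s4 s2-x->s5 s2-y->s6 s3-x->s7 s3-y->s8 s4-x->s9 s4-y->s10 s5-x->s11 s5-y->s12 s6-x->s13 s6-y->s14 s7-x->s7 s7-y->s8 s8-x->s9 s8-y->s10 s9-x->s11 s9-y->s12 s10-x->s13 s10-y->s14 s11-x->s7 s11-y->s8 s12-x->s9 s12-y->s10 s13-x->s11 s13-y->s12 s14-x->s13 s14-y->s14

A DFA must remember the last 3 symbols (since which symbol is third-to-last isn't known until the input ends). Use one state per possible window of the last ≤3 symbols; accept from those whose window starts with `x`.
A 15-state machine:
          x    y  
>  s0     s1   s2 
   s1     s3   s4 
   s2     s5   s6 
   s3     s7   s8 
   s4     s9  s10 
   s5    s11  s12 
   s6    s13  s14 
 * s7     s7   s8 
 * s8     s9  s10 
 * s9    s11  s12 
 * s10   s13  s14 
   s11    s7   s8 
   s12    s9  s10 
   s13   s11  s12 
   s14   s13  s14 
(> = start, * = accepting)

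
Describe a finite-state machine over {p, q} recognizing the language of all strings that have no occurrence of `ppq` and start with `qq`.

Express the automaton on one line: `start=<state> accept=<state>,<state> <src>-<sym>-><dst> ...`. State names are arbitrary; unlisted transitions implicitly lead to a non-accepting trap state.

Build one automaton per condition and run them in lockstep. One (4 states) tracks partial matches of the forbidden pattern `ppq`; the other (4 states) tracks whether the input so far still matches the prefix `qq`. Each combined state is a pair, one component from each; accept when both components accept. After merging equivalent states the machine shrinks.
A 6-state machine:
        p   q  
>  S0   S1  S2 
   S1   S1  S1 
   S2   S1  S3 
 * S3   S4  S3 
 * S4   S5  S3 
 * S5   S5  S1 
(> = start, * = accepting)

start=S0 accept=S3,S4,S5 S0-p->S1 S0-q->S2 S1-p->S1 S1-q->S1 S2-p->S1 S2-q->S3 S3-p->S4 S3-q->S3 S4-p->S5 S4-q->S3 S5-p->S5 S5-q->S1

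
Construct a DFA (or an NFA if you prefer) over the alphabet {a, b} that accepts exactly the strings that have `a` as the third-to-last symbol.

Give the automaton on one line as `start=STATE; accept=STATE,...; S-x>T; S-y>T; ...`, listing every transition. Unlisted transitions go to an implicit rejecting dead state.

A DFA must remember the last 3 symbols (since which symbol is third-to-last isn't known until the input ends). Use one state per possible window of the last ≤3 symbols; accept from those whose window starts with `a`.
          a    b  
>  s0     s1   s2 
   s1     s3   s4 
   s2     s5   s6 
   s3     s7   s8 
   s4     s9  s10 
   s5    s11  s12 
   s6    s13  s14 
 * s7     s7   s8 
 * s8     s9  s10 
 * s9    s11  s12 
 * s10   s13  s14 
   s11    s7   s8 
   s12    s9  s10 
   s13   s11  s12 
   s14   s13  s14 
(> = start, * = accepting)

start=s0; accept=s7,s8,s9,s10; s0-a>s1; s0-b>s2; s1-a>s3; s1-b>s4; s2-a>s5; s2-b>s6; s3-a>s7; s3-b>s8; s4-a>s9; s4-b>s10; s5-a>s11; s5-b>s12; s6-a>s13; s6-b>s14; s7-a>s7; s7-b>s8; s8-a>s9; s8-b>s10; s9-a>s11; s9-b>s12; s10-a>s13; s10-b>s14; s11-a>s7; s11-b>s8; s12-a>s9; s12-b>s10; s13-a>s11; s13-b>s12; s14-a>s13; s14-b>s14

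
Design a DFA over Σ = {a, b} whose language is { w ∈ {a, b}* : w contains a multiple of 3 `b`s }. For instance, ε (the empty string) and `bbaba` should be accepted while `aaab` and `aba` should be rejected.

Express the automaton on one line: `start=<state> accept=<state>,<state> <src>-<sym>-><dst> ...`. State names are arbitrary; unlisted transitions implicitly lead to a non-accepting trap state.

The only thing that matters is how many `b`s have appeared, reduced mod 3. Use one state per residue: s0 for 0, …, s2 for 2. Reading `b` moves to the next residue; anything else stays put. s0 is accepting.
With 3 states:
        a   b  
>* s0   s0  s1 
   s1   s1  s2 
   s2   s2  s0 
(> = start, * = accepting)

start=s0 accept=s0 s0-a->s0 s0-b->s1 s1-a->s1 s1-b->s2 s2-a->s2 s2-b->s0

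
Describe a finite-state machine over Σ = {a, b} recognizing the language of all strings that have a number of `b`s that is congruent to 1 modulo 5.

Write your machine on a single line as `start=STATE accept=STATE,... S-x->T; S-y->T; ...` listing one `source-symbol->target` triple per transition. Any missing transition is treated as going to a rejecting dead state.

start=q0; accept=q1; q0-a->q0; q0-b->q1; q1-a->q1; q1-b->q2; q2-a->q2; q2-b->q3; q3-a->q3; q3-b->q4; q4-a->q4; q4-b->q0

The only thing that matters is how many `b`s have appeared, reduced mod 5. Use one state per residue: q0 for 0, …, q4 for 4. Reading `b` moves to the next residue; anything else stays put. q1 is accepting.
5 states suffice.
        a   b  
>  q0   q0  q1 
 * q1   q1  q2 
   q2   q2  q3 
   q3   q3  q4 
   q4   q4  q0 
(> = start, * = accepting)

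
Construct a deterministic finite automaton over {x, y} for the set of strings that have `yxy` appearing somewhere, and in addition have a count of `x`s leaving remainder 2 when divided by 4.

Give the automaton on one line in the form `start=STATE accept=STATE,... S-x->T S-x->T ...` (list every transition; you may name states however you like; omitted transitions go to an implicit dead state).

start=S0 accept=S12 S0-x->S1 S0-y->S2 S1-x->S3 S1-y->S4 S2-x->S5 S2-y->S2 S3-x->S6 S3-y->S7 S4-x->S8 S4-y->S4 S5-x->S3 S5-y->S9 S6-x->S0 S6-y->S10 S7-x->S11 S7-y->S7 S8-x->S6 S8-y->S12 S9-x->S12 S9-y->S9 S10-x->S13 S10-y->S10 S11-x->S0 S11-y->S14 S12-x->S14 S12-y->S12 S13-x->S1 S13-y->S15 S14-x->S15 S14-y->S14 S15-x->S9 S15-y->S15

Run two small machines in parallel and take their product. The first has 4 states tracking whether and how much of `yxy` has been seen; the second has 4 states tracking the count of `x`s modulo 4. A product state is a pair (one from each), accepting exactly when both do.
          x    y  
>  S0     S1   S2 
   S1     S3   S4 
   S2     S5   S2 
   S3     S6   S7 
   S4     S8   S4 
   S5     S3   S9 
   S6     S0  S10 
   S7    S11   S7 
   S8     S6  S12 
   S9    S12   S9 
   S10   S13  S10 
   S11    S0  S14 
 * S12   S14  S12 
   S13    S1  S15 
   S14   S15  S14 
   S15    S9  S15 
(> = start, * = accepting)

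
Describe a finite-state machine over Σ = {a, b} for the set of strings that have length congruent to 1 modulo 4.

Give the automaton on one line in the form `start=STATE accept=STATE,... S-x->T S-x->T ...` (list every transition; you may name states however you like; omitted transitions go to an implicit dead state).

start=S0 accept=S1 S0-a->S1 S0-b->S1 S1-a->S2 S1-b->S2 S2-a->S3 S2-b->S3 S3-a->S0 S3-b->S0

Only the length mod 4 matters, so use a 4-cycle: from any state, every input symbol moves to the next state, wrapping S3 back to S0. Mark S1 accepting.
4 states suffice.
        a   b  
>  S0   S1  S1 
 * S1   S2  S2 
   S2   S3  S3 
   S3   S0  S0 
(> = start, * = accepting)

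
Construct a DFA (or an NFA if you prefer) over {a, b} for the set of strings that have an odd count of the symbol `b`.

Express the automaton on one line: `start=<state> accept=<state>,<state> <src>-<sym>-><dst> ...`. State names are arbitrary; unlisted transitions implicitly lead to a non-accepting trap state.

start=S0 accept=S1 S0-a->S0 S0-b->S1 S1-a->S1 S1-b->S0

The only thing that matters is how many `b`s have appeared, reduced mod 2. Use one state per residue: S0 for 0, …, S1 for 1. Reading `b` moves to the next residue; anything else stays put. S1 is accepting.
        a   b  
>  S0   S0  S1 
 * S1   S1  S0 
(> = start, * = accepting)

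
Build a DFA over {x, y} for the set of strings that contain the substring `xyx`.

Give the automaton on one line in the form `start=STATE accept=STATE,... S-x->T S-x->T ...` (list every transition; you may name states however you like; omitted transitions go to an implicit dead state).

start=s0 accept=s3 s0-x->s1 s0-y->s0 s1-x->s1 s1-y->s2 s2-x->s3 s2-y->s0 s3-x->s3 s3-y->s3

States s0..s2 record the length of the longest prefix of `xyx` that matches the current input suffix. Reaching s3 means `xyx` has been seen, and we stay there forever. Accept from s3.
        x   y  
>  s0   s1  s0 
   s1   s1  s2 
   s2   s3  s0 
 * s3   s3  s3 
(> = start, * = accepting)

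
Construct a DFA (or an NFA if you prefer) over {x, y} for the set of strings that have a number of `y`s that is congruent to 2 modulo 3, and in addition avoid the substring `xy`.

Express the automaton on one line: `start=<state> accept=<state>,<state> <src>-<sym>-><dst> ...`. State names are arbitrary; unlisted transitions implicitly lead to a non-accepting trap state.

start=q0 accept=q3,q4 q0-x->q1 q0-y->q2 q1-x->q1 q1-y->q1 q2-x->q1 q2-y->q3 q3-x->q4 q3-y->q0 q4-x->q4 q4-y->q1

Handle the two conditions separately and then intersect. One (3 states) tracks the count of `y`s modulo 3; the other (3 states) tracks partial matches of the forbidden pattern `xy`. Each combined state is a pair, one component from each; accept when both components accept. After merging equivalent states the machine shrinks.
5 states suffice.
        x   y  
>  q0   q1  q2 
   q1   q1  q1 
   q2   q1  q3 
 * q3   q4  q0 
 * q4   q4  q1 
(> = start, * = accepting)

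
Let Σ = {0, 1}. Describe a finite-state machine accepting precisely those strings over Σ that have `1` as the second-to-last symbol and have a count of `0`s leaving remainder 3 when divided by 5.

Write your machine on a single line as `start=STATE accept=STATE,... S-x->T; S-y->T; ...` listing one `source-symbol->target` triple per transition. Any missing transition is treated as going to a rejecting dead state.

start=S0; accept=S7,S8; S0-0->S1; S0-1->S0; S1-0->S2; S1-1->S1; S2-0->S3; S2-1->S4; S3-0->S5; S3-1->S6; S4-0->S7; S4-1->S4; S5-0->S0; S5-1->S5; S6-0->S5; S6-1->S8; S7-0->S5; S7-1->S6; S8-0->S5; S8-1->S8

Handle the two conditions separately and then intersect. One (7 states) tracks the last 2 symbols read; the other (5 states) tracks the count of `0`s modulo 5. Each combined state is a pair, one component from each; accept when both components accept. Minimizing collapses redundant product states.
With 9 states:
        0   1  
>  S0   S1  S0 
   S1   S2  S1 
   S2   S3  S4 
   S3   S5  S6 
   S4   S7  S4 
   S5   S0  S5 
   S6   S5  S8 
 * S7   S5  S6 
 * S8   S5  S8 
(> = start, * = accepting)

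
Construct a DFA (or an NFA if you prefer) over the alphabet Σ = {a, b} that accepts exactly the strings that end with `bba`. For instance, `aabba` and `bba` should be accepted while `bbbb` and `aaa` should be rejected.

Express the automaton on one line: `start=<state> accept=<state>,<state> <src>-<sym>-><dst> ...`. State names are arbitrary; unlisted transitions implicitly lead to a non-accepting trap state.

start=q0 accept=q3 q0-a->q0 q0-b->q1 q1-a->q0 q1-b->q2 q2-a->q3 q2-b->q2 q3-a->q0 q3-b->q1

Remember how much of `bba` the current input suffix matches. State q0 means no match yet; q1 means the last symbol is `b`; q2 means the last 2 symbols are `bb`; q3 means the last 3 symbols are `bba`. Only q3 accepts. On a mismatch, fall back to the longest proper suffix that is still a prefix of `bba`.
A 4-state machine:
        a   b  
>  q0   q0  q1 
   q1   q0  q2 
   q2   q3  q2 
 * q3   q0  q1 
(> = start, * = accepting)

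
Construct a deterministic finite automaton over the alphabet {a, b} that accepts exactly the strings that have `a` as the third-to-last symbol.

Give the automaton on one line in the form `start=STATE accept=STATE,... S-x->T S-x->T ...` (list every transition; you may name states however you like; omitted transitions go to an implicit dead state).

start=q0 accept=q7,q8,q9,q10 q0-a->q1 q0-b->q2 q1-a->q3 q1-b->q4 q2-a->q5 q2-b->q6 q3-a->q7 q3-b->q8 q4-a->q9 q4-b->q10 q5-a->q11 q5-b->q12 q6-a->q13 q6-b->q14 q7-a->q7 q7-b->q8 q8-a->q9 q8-b->q10 q9-a->q11 q9-b->q12 q10-a->q13 q10-b->q14 q11-a->q7 q11-b->q8 q12-a->q9 q12-b->q10 q13-a->q11 q13-b->q12 q14-a->q13 q14-b->q14

A DFA must remember the last 3 symbols (since which symbol is third-to-last isn't known until the input ends). Use one state per possible window of the last ≤3 symbols; accept from those whose window starts with `a`.
15 states suffice.
          a    b  
>  q0     q1   q2 
   q1     q3   q4 
   q2     q5   q6 
   q3     q7   q8 
   q4     q9  q10 
   q5    q11  q12 
   q6    q13  q14 
 * q7     q7   q8 
 * q8     q9  q10 
 * q9    q11  q12 
 * q10   q13  q14 
   q11    q7   q8 
   q12    q9  q10 
   q13   q11  q12 
   q14   q13  q14 
(> = start, * = accepting)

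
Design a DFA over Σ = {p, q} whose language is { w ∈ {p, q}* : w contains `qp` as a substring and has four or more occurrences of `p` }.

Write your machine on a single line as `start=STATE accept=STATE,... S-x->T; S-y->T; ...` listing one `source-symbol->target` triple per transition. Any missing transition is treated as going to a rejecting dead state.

Handle the two conditions separately and then intersect. The first has 3 states tracking whether and how much of `qp` has been seen; the second has 6 states tracking the count of `p`s, saturating at 5. A product state is a pair (one from each), accepting exactly when both do.
With 17 states:
          p    q  
>  S0     S1   S2 
   S1     S3   S4 
   S2     S5   S2 
   S3     S6   S7 
   S4     S8   S4 
   S5     S8   S5 
   S6     S9  S10 
   S7    S11   S7 
   S8    S11   S8 
   S9    S12  S13 
   S10   S14  S10 
   S11   S14  S11 
   S12   S12  S15 
   S13   S16  S13 
 * S14   S16  S14 
   S15   S16  S15 
 * S16   S16  S16 
(> = start, * = accepting)

start=S0; accept=S14,S16; S0-p->S1; S0-q->S2; S1-p->S3; S1-q->S4; S2-p->S5; S2-q->S2; S3-p->S6; S3-q->S7; S4-p->S8; S4-q->S4; S5-p->S8; S5-q->S5; S6-p->S9; S6-q->S10; S7-p->S11; S7-q->S7; S8-p->S11; S8-q->S8; S9-p->S12; S9-q->S13; S10-p->S14; S10-q->S10; S11-p->S14; S11-q->S11; S12-p->S12; S12-q->S15; S13-p->S16; S13-q->S13; S14-p->S16; S14-q->S14; S15-p->S16; S15-q->S15; S16-p->S16; S16-q->S16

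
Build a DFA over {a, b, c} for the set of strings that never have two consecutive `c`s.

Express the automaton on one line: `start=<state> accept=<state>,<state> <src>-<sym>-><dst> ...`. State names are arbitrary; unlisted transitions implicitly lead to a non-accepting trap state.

Track partial matches of the forbidden pattern `cc`. State q2 is a dead state reached once `cc` has occurred; every other state accepts. q0 means no part of `cc` is currently matched.
3 states suffice.
        a   b   c  
>* q0   q0  q0  q1 
 * q1   q0  q0  q2 
   q2   q2  q2  q2 
(> = start, * = accepting)

start=q0 accept=q0,q1 q0-a->q0 q0-b->q0 q0-c->q1 q1-a->q0 q1-b->q0 q1-c->q2 q2-a->q2 q2-b->q2 q2-c->q2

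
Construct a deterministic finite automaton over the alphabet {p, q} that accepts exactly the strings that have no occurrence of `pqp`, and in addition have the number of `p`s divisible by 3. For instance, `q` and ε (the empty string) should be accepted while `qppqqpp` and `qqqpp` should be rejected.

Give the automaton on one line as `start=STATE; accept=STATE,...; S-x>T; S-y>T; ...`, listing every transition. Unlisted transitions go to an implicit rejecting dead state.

Run two small machines in parallel and take their product. The first has 4 states tracking partial matches of the forbidden pattern `pqp`; the second has 3 states tracking the count of `p`s modulo 3. A product state is a pair (one from each), accepting exactly when both do. After merging equivalent states the machine shrinks.
10 states suffice.
        p   q  
>* s0   s1  s0 
   s1   s2  s3 
   s2   s4  s5 
   s3   s6  s7 
 * s4   s1  s8 
   s5   s6  s9 
   s6   s6  s6 
   s7   s2  s7 
 * s8   s6  s0 
   s9   s4  s9 
(> = start, * = accepting)

start=s0; accept=s0,s4,s8; s0-p>s1; s0-q>s0; s1-p>s2; s1-q>s3; s2-p>s4; s2-q>s5; s3-p>s6; s3-q>s7; s4-p>s1; s4-q>s8; s5-p>s6; s5-q>s9; s6-p>s6; s6-q>s6; s7-p>s2; s7-q>s7; s8-p>s6; s8-q>s0; s9-p>s4; s9-q>s9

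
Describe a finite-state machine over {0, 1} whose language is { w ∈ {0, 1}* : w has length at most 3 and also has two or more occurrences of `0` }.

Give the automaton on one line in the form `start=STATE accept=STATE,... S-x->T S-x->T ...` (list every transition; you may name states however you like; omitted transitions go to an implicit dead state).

Handle the two conditions separately and then intersect. The first has 5 states tracking the input length, saturating at 4; the second has 4 states tracking the count of `0`s, saturating at 3. A product state is a pair (one from each), accepting exactly when both do.
A 14-state machine:
          0    1  
>  s0     s1   s2 
   s1     s3   s4 
   s2     s4   s5 
 * s3     s6   s7 
   s4     s7   s8 
   s5     s8   s9 
 * s6    s10  s10 
 * s7    s10  s11 
   s8    s11  s12 
   s9    s12  s13 
   s10   s10  s10 
   s11   s10  s11 
   s12   s11  s12 
   s13   s12  s13 
(> = start, * = accepting)

start=s0 accept=s3,s6,s7 s0-0->s1 s0-1->s2 s1-0->s3 s1-1->s4 s2-0->s4 s2-1->s5 s3-0->s6 s3-1->s7 s4-0->s7 s4-1->s8 s5-0->s8 s5-1->s9 s6-0->s10 s6-1->s10 s7-0->s10 s7-1->s11 s8-0->s11 s8-1->s12 s9-0->s12 s9-1->s13 s10-0->s10 s10-1->s10 s11-0->s10 s11-1->s11 s12-0->s11 s12-1->s12 s13-0->s12 s13-1->s13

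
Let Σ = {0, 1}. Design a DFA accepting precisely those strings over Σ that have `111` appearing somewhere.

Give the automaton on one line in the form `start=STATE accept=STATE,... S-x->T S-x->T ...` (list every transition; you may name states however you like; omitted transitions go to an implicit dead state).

start=s0 accept=s3 s0-0->s0 s0-1->s1 s1-0->s0 s1-1->s2 s2-0->s0 s2-1->s3 s3-0->s3 s3-1->s3

States s0..s2 record the length of the longest prefix of `111` that matches the current input suffix. Reaching s3 means `111` has been seen, and we stay there forever. Accept from s3.
A 4-state machine:
        0   1  
>  s0   s0  s1 
   s1   s0  s2 
   s2   s0  s3 
 * s3   s3  s3 
(> = start, * = accepting)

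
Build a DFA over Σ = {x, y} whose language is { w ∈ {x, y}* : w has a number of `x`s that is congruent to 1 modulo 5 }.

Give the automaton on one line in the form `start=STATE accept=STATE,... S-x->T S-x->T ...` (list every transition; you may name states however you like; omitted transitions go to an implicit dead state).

start=A accept=B A-x->B A-y->A B-x->C B-y->B C-x->D C-y->C D-x->E D-y->D E-x->A E-y->E

The only thing that matters is how many `x`s have appeared, reduced mod 5. Use one state per residue: A for 0, …, E for 4. Reading `x` moves to the next residue; anything else stays put. B is accepting.
       x  y 
>  A   B  A 
 * B   C  B 
   C   D  C 
   D   E  D 
   E   A  E 
(> = start, * = accepting)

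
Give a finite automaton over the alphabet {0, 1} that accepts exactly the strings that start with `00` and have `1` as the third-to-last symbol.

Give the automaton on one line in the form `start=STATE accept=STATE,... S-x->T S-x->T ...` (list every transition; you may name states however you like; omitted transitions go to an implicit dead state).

start=S0 accept=S7,S8,S9,S10 S0-0->S1 S0-1->S2 S1-0->S3 S1-1->S2 S2-0->S2 S2-1->S2 S3-0->S3 S3-1->S4 S4-0->S5 S4-1->S6 S5-0->S7 S5-1->S8 S6-0->S9 S6-1->S10 S7-0->S3 S7-1->S4 S8-0->S5 S8-1->S6 S9-0->S7 S9-1->S8 S10-0->S9 S10-1->S10

Run two small machines in parallel and take their product. The first has 4 states tracking whether the input so far still matches the prefix `00`; the second has 15 states tracking the last 3 symbols read. A product state is a pair (one from each), accepting exactly when both do. Equivalent product states are then merged.
          0    1  
>  S0     S1   S2 
   S1     S3   S2 
   S2     S2   S2 
   S3     S3   S4 
   S4     S5   S6 
   S5     S7   S8 
   S6     S9  S10 
 * S7     S3   S4 
 * S8     S5   S6 
 * S9     S7   S8 
 * S10    S9  S10 
(> = start, * = accepting)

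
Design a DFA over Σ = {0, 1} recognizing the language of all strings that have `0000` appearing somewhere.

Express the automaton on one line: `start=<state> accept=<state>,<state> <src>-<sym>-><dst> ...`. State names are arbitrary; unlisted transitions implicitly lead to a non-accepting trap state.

States S0..S3 record the length of the longest prefix of `0000` that matches the current input suffix. Reaching S4 means `0000` has been seen, and we stay there forever. Accept from S4.
A 5-state machine:
        0   1  
>  S0   S1  S0 
   S1   S2  S0 
   S2   S3  S0 
   S3   S4  S0 
 * S4   S4  S4 
(> = start, * = accepting)

start=S0 accept=S4 S0-0->S1 S0-1->S0 S1-0->S2 S1-1->S0 S2-0->S3 S2-1->S0 S3-0->S4 S3-1->S0 S4-0->S4 S4-1->S4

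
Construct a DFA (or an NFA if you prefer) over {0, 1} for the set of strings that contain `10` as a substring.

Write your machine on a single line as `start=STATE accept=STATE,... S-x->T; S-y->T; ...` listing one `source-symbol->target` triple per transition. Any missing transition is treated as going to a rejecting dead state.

start=S0; accept=S2; S0-0->S0; S0-1->S1; S1-0->S2; S1-1->S1; S2-0->S2; S2-1->S2

States S0..S1 record the length of the longest prefix of `10` that matches the current input suffix. Reaching S2 means `10` has been seen, and we stay there forever. Accept from S2.
        0   1  
>  S0   S0  S1 
   S1   S2  S1 
 * S2   S2  S2 
(> = start, * = accepting)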